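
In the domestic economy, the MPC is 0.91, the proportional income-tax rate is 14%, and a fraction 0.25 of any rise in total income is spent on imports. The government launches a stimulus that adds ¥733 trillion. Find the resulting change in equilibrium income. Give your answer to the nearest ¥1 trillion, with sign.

+¥1,568 trillion

Expenditure multiplier = 1/(1 − c(1−t) + m) = 1/(1 − 0.91×0.86 + 0.25) = 1/0.4674 ≈ 2.139.
ΔY = k × ΔG = (+¥733 trillion) / 0.4674 ≈ +¥1,568 trillion.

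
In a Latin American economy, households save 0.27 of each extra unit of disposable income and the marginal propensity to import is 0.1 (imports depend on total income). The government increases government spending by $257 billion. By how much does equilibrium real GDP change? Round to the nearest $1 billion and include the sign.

+$695 billion

MPC = 1 − MPS = 1 − 0.27 = 0.73.
Spending multiplier = 1/(1 − c + m) = 1/(1 − 0.73 + 0.1) = 1/0.37 ≈ 2.703.
ΔY = k × ΔG = (+$257 billion) / 0.37 ≈ +$695 billion.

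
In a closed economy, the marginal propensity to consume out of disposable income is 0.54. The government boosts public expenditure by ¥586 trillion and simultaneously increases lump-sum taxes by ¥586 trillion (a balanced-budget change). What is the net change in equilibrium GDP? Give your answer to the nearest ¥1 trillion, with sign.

+¥586 trillion

Expenditure multiplier = 1/(1 − MPC) = 1/(1 − 0.54) = 1/0.46 ≈ 2.174.
ΔG contributes k·ΔG = (+¥586 trillion) / 0.46 ≈ +¥1,273.9 trillion.
ΔT of +¥586 trillion changes first-round spending by −c·ΔT = −¥316.44 trillion, contributing k·(−c·ΔT) = (−¥316.44 trillion) / 0.46 ≈ −¥687.9 trillion.
With ΔG = ΔT and no other leakages, the balanced-budget multiplier is 1, so ΔY = ΔG = +¥586 trillion.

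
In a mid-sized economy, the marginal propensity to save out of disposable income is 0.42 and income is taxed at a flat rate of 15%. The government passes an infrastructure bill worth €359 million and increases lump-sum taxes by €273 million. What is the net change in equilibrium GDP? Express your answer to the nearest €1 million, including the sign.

MPC = 1 − MPS = 1 − 0.42 = 0.58.
Expenditure multiplier = 1/(1 − c(1−t)) = 1/(1 − 0.58×0.85) = 1/0.507 ≈ 1.972.
ΔG contributes k·ΔG = (+€359 million) / 0.507 ≈ +€708.1 million.
ΔT of +€273 million changes first-round spending by −c·ΔT = −€158.34 million, contributing k·(−c·ΔT) = (−€158.34 million) / 0.507 ≈ −€312.3 million.
Net ΔY = k(ΔG − c·ΔT) = (+€200.66 million) / 0.507 ≈ +€396 million.

+€396 million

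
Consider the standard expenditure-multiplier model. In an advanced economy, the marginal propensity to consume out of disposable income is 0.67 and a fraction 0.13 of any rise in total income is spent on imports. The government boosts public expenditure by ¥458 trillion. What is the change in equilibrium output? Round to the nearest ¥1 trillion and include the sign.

+¥996 trillion

Spending multiplier = 1/(1 − c + m) = 1/(1 − 0.67 + 0.13) = 1/0.46 ≈ 2.174.
ΔY = k × ΔG = (+¥458 trillion) / 0.46 ≈ +¥996 trillion.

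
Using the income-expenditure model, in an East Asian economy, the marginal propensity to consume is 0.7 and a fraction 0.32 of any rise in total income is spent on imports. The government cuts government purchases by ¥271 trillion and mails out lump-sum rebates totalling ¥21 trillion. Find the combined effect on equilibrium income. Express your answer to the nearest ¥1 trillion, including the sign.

Expenditure multiplier = 1/(1 − c + m) = 1/(1 − 0.7 + 0.32) = 1/0.62 ≈ 1.613.
ΔG contributes k·ΔG = (−¥271 trillion) / 0.62 ≈ −¥437.1 trillion.
ΔT of −¥21 trillion changes first-round spending by −c·ΔT = +¥14.7 trillion, contributing k·(−c·ΔT) = (+¥14.7 trillion) / 0.62 ≈ +¥23.7 trillion.
Net ΔY = k(ΔG − c·ΔT) = (−¥256.3 trillion) / 0.62 ≈ −¥413 trillion.

−¥413 trillion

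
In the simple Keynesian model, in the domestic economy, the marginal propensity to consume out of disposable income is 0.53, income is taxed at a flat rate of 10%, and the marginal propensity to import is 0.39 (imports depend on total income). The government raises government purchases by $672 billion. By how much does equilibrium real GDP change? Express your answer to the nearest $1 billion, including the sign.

+$736 billion

Spending multiplier = 1/(1 − c(1−t) + m) = 1/(1 − 0.53×0.9 + 0.39) = 1/0.913 ≈ 1.095.
ΔY = k × ΔG = (+$672 billion) / 0.913 ≈ +$736 billion.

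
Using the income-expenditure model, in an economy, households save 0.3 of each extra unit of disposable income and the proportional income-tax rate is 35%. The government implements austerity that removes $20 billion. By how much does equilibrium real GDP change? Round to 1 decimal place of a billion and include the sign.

MPC = 1 − MPS = 1 − 0.3 = 0.7.
Spending multiplier = 1/(1 − c(1−t)) = 1/(1 − 0.7×0.65) = 1/0.545 ≈ 1.835.
ΔY = k × ΔG = (−$20 billion) / 0.545 ≈ −$36.7 billion.

−$36.7 billion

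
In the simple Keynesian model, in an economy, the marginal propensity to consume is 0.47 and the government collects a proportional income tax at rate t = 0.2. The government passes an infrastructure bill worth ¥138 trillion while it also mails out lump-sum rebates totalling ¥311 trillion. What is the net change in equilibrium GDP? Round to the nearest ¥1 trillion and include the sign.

+¥455 trillion

Expenditure multiplier = 1/(1 − c(1−t)) = 1/(1 − 0.47×0.8) = 1/0.624 ≈ 1.603.
ΔG contributes k·ΔG = (+¥138 trillion) / 0.624 ≈ +¥221.2 trillion.
ΔT of −¥311 trillion changes first-round spending by −c·ΔT = +¥146.17 trillion, contributing k·(−c·ΔT) = (+¥146.17 trillion) / 0.624 ≈ +¥234.2 trillion.
Net ΔY = k(ΔG − c·ΔT) = (+¥284.17 trillion) / 0.624 ≈ +¥455 trillion.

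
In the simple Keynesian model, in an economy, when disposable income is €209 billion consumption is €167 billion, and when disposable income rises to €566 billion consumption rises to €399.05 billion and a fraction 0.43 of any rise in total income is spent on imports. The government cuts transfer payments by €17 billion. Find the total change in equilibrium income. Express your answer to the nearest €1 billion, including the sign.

MPC = ΔC/ΔYd = (399.05 − 167)/(566 − 209) = 232.05/357 = 0.65.
The transfer change shifts disposable income by −€17 billion, so first-round consumption changes by c·ΔTR = 0.65 × (−€17 billion) = −€11.05 billion.
Expenditure multiplier = 1/(1 − c + m) = 1/(1 − 0.65 + 0.43) = 1/0.78 ≈ 1.282.
The transfer multiplier is c × k ≈ 0.833, so ΔY = k × (c·ΔTR) = (−€11.05 billion) / 0.78 ≈ −€14 billion.

−€14 billion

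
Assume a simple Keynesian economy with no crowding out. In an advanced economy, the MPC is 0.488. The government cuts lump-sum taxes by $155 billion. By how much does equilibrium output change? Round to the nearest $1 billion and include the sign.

+$148 billion

A lump-sum tax change of −$155 billion shifts disposable income by +$155 billion; first-round consumption changes by −c × ΔT = −0.488 × (−$155 billion) = +$75.64 billion.
Expenditure multiplier = 1/(1 − MPC) = 1/(1 − 0.488) = 1/0.512 ≈ 1.953.
The tax multiplier is −c × k ≈ −0.953, so ΔY = k × (−c·ΔT) = (+$75.64 billion) / 0.512 ≈ +$148 billion.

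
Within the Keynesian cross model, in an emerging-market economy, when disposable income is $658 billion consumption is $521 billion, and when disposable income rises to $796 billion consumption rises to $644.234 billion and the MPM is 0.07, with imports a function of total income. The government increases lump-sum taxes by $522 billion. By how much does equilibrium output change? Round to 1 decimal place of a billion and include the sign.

MPC = ΔC/ΔYd = (644.234 − 521)/(796 − 658) = 123.234/138 = 0.893.
A lump-sum tax change of +$522 billion shifts disposable income by −$522 billion; first-round consumption changes by −c × ΔT = −0.893 × (+$522 billion) = −$466.146 billion.
Expenditure multiplier = 1/(1 − c + m) = 1/(1 − 0.893 + 0.07) = 1/0.177 ≈ 5.65.
The tax multiplier is −c × k ≈ −5.045, so ΔY = k × (−c·ΔT) = (−$466.146 billion) / 0.177 ≈ −$2,633.6 billion.

−$2,633.6 billion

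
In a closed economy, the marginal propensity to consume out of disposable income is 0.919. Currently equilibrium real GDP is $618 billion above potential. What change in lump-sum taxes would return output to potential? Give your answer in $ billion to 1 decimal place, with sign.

Spending multiplier = 1/(1 − MPC) = 1/(1 − 0.919) = 1/0.081 ≈ 12.346.
Tax multiplier = −c·k = −0.919/0.081 ≈ −11.346. Need ΔY = −$618 billion, so ΔT = ΔY/(−c·k) = −(−$618 billion) × 0.081 / 0.919 ≈ +$54.5 billion.
The government should raise lump-sum taxes by $54.5 billion.

+$54.5 billion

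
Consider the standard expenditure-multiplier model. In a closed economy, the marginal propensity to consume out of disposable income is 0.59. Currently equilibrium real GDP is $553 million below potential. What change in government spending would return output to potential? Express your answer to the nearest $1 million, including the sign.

Spending multiplier = 1/(1 − MPC) = 1/(1 − 0.59) = 1/0.41 ≈ 2.439.
Need ΔY = +$553 million, so ΔG = ΔY/k = (+$553 million) × 0.41 ≈ +$227 million.
The government should increase government spending by $227 million.

+$227 million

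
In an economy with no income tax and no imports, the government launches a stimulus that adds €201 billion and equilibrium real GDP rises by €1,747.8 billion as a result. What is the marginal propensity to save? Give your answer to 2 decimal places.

Implied spending multiplier k = ΔY/ΔG = 1,747.8/201 ≈ 8.6955.
Since k = 1/(1 − MPC), MPC = 1 − 1/k = 1 − ΔG/ΔY = 1 − 201/1,747.8 ≈ 0.88.
MPS = 1 − MPC = 0.12.

0.12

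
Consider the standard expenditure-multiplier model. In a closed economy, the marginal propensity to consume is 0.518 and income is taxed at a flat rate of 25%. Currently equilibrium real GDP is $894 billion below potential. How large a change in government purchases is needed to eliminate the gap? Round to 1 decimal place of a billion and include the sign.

+$546.7 billion

Spending multiplier = 1/(1 − c(1−t)) = 1/(1 − 0.518×0.75) = 1/0.6115 ≈ 1.635.
Need ΔY = +$894 billion, so ΔG = ΔY/k = (+$894 billion) × 0.6115 ≈ +$546.7 billion.
The government should increase government purchases by $546.7 billion.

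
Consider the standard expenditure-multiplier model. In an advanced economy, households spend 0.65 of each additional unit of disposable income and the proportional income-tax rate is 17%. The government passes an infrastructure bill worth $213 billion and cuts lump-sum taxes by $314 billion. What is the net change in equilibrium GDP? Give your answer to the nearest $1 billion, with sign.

+$906 billion

Expenditure multiplier = 1/(1 − c(1−t)) = 1/(1 − 0.65×0.83) = 1/0.4605 ≈ 2.172.
ΔG contributes k·ΔG = (+$213 billion) / 0.4605 ≈ +$462.5 billion.
ΔT of −$314 billion changes first-round spending by −c·ΔT = +$204.1 billion, contributing k·(−c·ΔT) = (+$204.1 billion) / 0.4605 ≈ +$443.2 billion.
Net ΔY = k(ΔG − c·ΔT) = (+$417.1 billion) / 0.4605 ≈ +$906 billion.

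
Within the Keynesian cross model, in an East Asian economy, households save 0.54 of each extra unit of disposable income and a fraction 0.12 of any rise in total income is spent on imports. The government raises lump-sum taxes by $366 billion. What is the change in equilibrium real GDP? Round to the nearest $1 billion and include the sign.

MPC = 1 − MPS = 1 − 0.54 = 0.46.
A lump-sum tax change of +$366 billion shifts disposable income by −$366 billion; first-round consumption changes by −c × ΔT = −0.46 × (+$366 billion) = −$168.36 billion.
Expenditure multiplier = 1/(1 − c + m) = 1/(1 − 0.46 + 0.12) = 1/0.66 ≈ 1.515.
The tax multiplier is −c × k ≈ −0.697, so ΔY = k × (−c·ΔT) = (−$168.36 billion) / 0.66 ≈ −$255 billion.

−$255 billion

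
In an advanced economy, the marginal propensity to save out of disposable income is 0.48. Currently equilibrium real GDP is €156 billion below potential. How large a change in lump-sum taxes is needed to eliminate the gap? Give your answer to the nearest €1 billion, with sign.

MPC = 1 − MPS = 1 − 0.48 = 0.52.
Spending multiplier = 1/(1 − MPC) = 1/(1 − 0.52) = 1/0.48 ≈ 2.083.
Tax multiplier = −c·k = −0.52/0.48 ≈ −1.083. Need ΔY = +€156 billion, so ΔT = ΔY/(−c·k) = −(+€156 billion) × 0.48 / 0.52 = −€144 billion.
The government should cut lump-sum taxes by €144 billion.

−€144 billion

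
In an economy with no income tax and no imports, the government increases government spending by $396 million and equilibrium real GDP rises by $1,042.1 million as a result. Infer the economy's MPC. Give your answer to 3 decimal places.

0.620

Implied spending multiplier k = ΔY/ΔG = 1,042.1/396 ≈ 2.6316.
Since k = 1/(1 − MPC), MPC = 1 − 1/k = 1 − ΔG/ΔY = 1 − 396/1,042.1 ≈ 0.620.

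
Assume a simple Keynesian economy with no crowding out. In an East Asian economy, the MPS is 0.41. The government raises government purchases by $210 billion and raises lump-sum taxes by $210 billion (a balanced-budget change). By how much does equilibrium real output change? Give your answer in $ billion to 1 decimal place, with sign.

MPC = 1 − MPS = 1 − 0.41 = 0.59.
Expenditure multiplier = 1/(1 − MPC) = 1/(1 − 0.59) = 1/0.41 ≈ 2.439.
ΔG contributes k·ΔG = (+$210 billion) / 0.41 ≈ +$512.2 billion.
ΔT of +$210 billion changes first-round spending by −c·ΔT = −$123.9 billion, contributing k·(−c·ΔT) = (−$123.9 billion) / 0.41 ≈ −$302.2 billion.
With ΔG = ΔT and no other leakages, the balanced-budget multiplier is 1, so ΔY = ΔG = +$210 billion.

+$210.0 billion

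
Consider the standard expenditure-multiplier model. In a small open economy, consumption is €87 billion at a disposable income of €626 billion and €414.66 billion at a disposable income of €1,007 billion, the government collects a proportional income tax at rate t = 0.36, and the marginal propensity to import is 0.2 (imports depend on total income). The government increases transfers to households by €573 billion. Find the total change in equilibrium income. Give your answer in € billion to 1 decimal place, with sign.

MPC = ΔC/ΔYd = (414.66 − 87)/(1,007 − 626) = 327.66/381 = 0.86.
The transfer change shifts disposable income by +€573 billion, so first-round consumption changes by c·ΔTR = 0.86 × (+€573 billion) = +€492.78 billion.
Expenditure multiplier = 1/(1 − c(1−t) + m) = 1/(1 − 0.86×0.64 + 0.2) = 1/0.6496 ≈ 1.539.
The transfer multiplier is c × k ≈ 1.324, so ΔY = k × (c·ΔTR) = (+€492.78 billion) / 0.6496 ≈ +€758.6 billion.

+€758.6 billion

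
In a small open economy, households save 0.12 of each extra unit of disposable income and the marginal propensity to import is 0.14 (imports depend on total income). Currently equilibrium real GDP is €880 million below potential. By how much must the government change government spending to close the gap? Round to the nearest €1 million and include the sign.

MPC = 1 − MPS = 1 − 0.12 = 0.88.
Spending multiplier = 1/(1 − c + m) = 1/(1 − 0.88 + 0.14) = 1/0.26 ≈ 3.846.
Need ΔY = +€880 million, so ΔG = ΔY/k = (+€880 million) × 0.26 ≈ +€229 million.
The government should increase government spending by €229 million.

+€229 million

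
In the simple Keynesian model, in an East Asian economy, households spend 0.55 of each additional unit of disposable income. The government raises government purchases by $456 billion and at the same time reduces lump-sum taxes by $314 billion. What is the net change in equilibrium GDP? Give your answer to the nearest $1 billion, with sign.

Expenditure multiplier = 1/(1 − MPC) = 1/(1 − 0.55) = 1/0.45 ≈ 2.222.
ΔG contributes k·ΔG = (+$456 billion) / 0.45 ≈ +$1,013.3 billion.
ΔT of −$314 billion changes first-round spending by −c·ΔT = +$172.7 billion, contributing k·(−c·ΔT) = (+$172.7 billion) / 0.45 ≈ +$383.8 billion.
Net ΔY = k(ΔG − c·ΔT) = (+$628.7 billion) / 0.45 ≈ +$1,397 billion.

+$1,397 billion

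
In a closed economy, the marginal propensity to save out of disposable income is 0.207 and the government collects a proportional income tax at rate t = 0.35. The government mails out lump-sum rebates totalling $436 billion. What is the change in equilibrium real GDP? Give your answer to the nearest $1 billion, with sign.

+$714 billion

MPC = 1 − MPS = 1 − 0.207 = 0.793.
A lump-sum tax change of −$436 billion shifts disposable income by +$436 billion; first-round consumption changes by −c × ΔT = −0.793 × (−$436 billion) = +$345.748 billion.
Expenditure multiplier = 1/(1 − c(1−t)) = 1/(1 − 0.793×0.65) = 1/0.48455 ≈ 2.064.
The tax multiplier is −c × k ≈ −1.637, so ΔY = k × (−c·ΔT) = (+$345.748 billion) / 0.48455 ≈ +$714 billion.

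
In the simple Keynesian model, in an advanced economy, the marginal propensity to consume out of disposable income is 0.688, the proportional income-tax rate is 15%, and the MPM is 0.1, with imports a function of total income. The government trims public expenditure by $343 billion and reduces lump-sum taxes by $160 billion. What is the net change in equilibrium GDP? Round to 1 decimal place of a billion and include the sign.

Expenditure multiplier = 1/(1 − c(1−t) + m) = 1/(1 − 0.688×0.85 + 0.1) = 1/0.5152 ≈ 1.941.
ΔG contributes k·ΔG = (−$343 billion) / 0.5152 ≈ −$665.8 billion.
ΔT of −$160 billion changes first-round spending by −c·ΔT = +$110.08 billion, contributing k·(−c·ΔT) = (+$110.08 billion) / 0.5152 ≈ +$213.7 billion.
Net ΔY = k(ΔG − c·ΔT) = (−$232.92 billion) / 0.5152 ≈ −$452.1 billion.

−$452.1 billion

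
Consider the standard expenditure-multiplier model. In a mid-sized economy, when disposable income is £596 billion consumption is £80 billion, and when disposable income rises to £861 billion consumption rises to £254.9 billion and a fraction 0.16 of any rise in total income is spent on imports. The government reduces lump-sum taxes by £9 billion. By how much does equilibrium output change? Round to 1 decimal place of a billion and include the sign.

MPC = ΔC/ΔYd = (254.9 − 80)/(861 − 596) = 174.9/265 = 0.66.
A lump-sum tax change of −£9 billion shifts disposable income by +£9 billion; first-round consumption changes by −c × ΔT = −0.66 × (−£9 billion) = +£5.94 billion.
Expenditure multiplier = 1/(1 − c + m) = 1/(1 − 0.66 + 0.16) = 1/0.5 = 2.
The tax multiplier is −c × k = −1.32, so ΔY = k × (−c·ΔT) = (+£5.94 billion) / 0.5 ≈ +£11.9 billion.

+£11.9 billion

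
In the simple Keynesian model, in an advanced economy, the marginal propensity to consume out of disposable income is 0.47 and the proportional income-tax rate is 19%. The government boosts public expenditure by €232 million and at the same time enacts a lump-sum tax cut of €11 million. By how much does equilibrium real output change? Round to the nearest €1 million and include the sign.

Expenditure multiplier = 1/(1 − c(1−t)) = 1/(1 − 0.47×0.81) = 1/0.6193 ≈ 1.615.
ΔG contributes k·ΔG = (+€232 million) / 0.6193 ≈ +€374.6 million.
ΔT of −€11 million changes first-round spending by −c·ΔT = +€5.17 million, contributing k·(−c·ΔT) = (+€5.17 million) / 0.6193 ≈ +€8.3 million.
Net ΔY = k(ΔG − c·ΔT) = (+€237.17 million) / 0.6193 ≈ +€383 million.

+€383 million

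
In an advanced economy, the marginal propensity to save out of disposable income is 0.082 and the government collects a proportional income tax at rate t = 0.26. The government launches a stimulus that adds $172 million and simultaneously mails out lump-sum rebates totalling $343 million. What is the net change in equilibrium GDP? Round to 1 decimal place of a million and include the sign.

+$1,518.3 million

MPC = 1 − MPS = 1 − 0.082 = 0.918.
Expenditure multiplier = 1/(1 − c(1−t)) = 1/(1 − 0.918×0.74) = 1/0.32068 ≈ 3.118.
ΔG contributes k·ΔG = (+$172 million) / 0.32068 ≈ +$536.4 million.
ΔT of −$343 million changes first-round spending by −c·ΔT = +$314.874 million, contributing k·(−c·ΔT) = (+$314.874 million) / 0.32068 ≈ +$981.9 million.
Net ΔY = k(ΔG − c·ΔT) = (+$486.874 million) / 0.32068 ≈ +$1,518.3 million.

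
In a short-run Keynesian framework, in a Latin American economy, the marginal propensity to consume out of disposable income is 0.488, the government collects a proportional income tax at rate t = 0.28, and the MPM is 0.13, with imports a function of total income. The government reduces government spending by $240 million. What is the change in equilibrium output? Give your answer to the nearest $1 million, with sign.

Spending multiplier = 1/(1 − c(1−t) + m) = 1/(1 − 0.488×0.72 + 0.13) = 1/0.77864 ≈ 1.284.
ΔY = k × ΔG = (−$240 million) / 0.77864 ≈ −$308 million.

−$308 million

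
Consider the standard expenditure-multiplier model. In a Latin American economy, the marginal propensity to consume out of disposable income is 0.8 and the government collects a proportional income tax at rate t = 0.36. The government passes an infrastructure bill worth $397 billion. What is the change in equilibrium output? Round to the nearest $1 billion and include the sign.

Spending multiplier = 1/(1 − c(1−t)) = 1/(1 − 0.8×0.64) = 1/0.488 ≈ 2.049.
ΔY = k × ΔG = (+$397 billion) / 0.488 ≈ +$814 billion.

+$814 billion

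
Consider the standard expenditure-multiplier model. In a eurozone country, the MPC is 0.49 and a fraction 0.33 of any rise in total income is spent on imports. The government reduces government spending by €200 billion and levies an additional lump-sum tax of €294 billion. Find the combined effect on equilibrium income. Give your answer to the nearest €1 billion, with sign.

Expenditure multiplier = 1/(1 − c + m) = 1/(1 − 0.49 + 0.33) = 1/0.84 ≈ 1.19.
ΔG contributes k·ΔG = (−€200 billion) / 0.84 ≈ −€238.1 billion.
ΔT of +€294 billion changes first-round spending by −c·ΔT = −€144.06 billion, contributing k·(−c·ΔT) = (−€144.06 billion) / 0.84 = −€171.5 billion.
Net ΔY = k(ΔG − c·ΔT) = (−€344.06 billion) / 0.84 ≈ −€410 billion.

−€410 billion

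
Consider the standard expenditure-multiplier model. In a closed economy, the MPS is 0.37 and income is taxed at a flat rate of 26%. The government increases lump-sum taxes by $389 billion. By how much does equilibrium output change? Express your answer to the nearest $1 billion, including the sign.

−$459 billion

MPC = 1 − MPS = 1 − 0.37 = 0.63.
A lump-sum tax change of +$389 billion shifts disposable income by −$389 billion; first-round consumption changes by −c × ΔT = −0.63 × (+$389 billion) = −$245.07 billion.
Expenditure multiplier = 1/(1 − c(1−t)) = 1/(1 − 0.63×0.74) = 1/0.5338 ≈ 1.873.
The tax multiplier is −c × k ≈ −1.18, so ΔY = k × (−c·ΔT) = (−$245.07 billion) / 0.5338 ≈ −$459 billion.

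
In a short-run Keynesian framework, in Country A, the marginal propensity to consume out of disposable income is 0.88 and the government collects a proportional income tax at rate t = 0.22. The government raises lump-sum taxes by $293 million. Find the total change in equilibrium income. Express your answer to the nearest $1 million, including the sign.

−$822 million

A lump-sum tax change of +$293 million shifts disposable income by −$293 million; first-round consumption changes by −c × ΔT = −0.88 × (+$293 million) = −$257.84 million.
Expenditure multiplier = 1/(1 − c(1−t)) = 1/(1 − 0.88×0.78) = 1/0.3136 ≈ 3.189.
The tax multiplier is −c × k ≈ −2.806, so ΔY = k × (−c·ΔT) = (−$257.84 million) / 0.3136 ≈ −$822 million.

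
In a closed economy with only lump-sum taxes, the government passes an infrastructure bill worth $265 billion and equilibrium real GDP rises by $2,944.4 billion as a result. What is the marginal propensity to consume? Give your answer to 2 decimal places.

Implied spending multiplier k = ΔY/ΔG = 2,944.4/265 ≈ 11.1109.
Since k = 1/(1 − MPC), MPC = 1 − 1/k = 1 − ΔG/ΔY = 1 − 265/2,944.4 ≈ 0.91.

0.91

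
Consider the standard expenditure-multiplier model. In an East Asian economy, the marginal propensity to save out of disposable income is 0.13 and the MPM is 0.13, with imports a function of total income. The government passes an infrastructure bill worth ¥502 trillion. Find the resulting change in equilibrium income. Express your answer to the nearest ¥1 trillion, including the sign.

+¥1,931 trillion

MPC = 1 − MPS = 1 − 0.13 = 0.87.
Government-spending multiplier = 1/(1 − c + m) = 1/(1 − 0.87 + 0.13) = 1/0.26 ≈ 3.846.
ΔY = k × ΔG = (+¥502 trillion) / 0.26 ≈ +¥1,931 trillion.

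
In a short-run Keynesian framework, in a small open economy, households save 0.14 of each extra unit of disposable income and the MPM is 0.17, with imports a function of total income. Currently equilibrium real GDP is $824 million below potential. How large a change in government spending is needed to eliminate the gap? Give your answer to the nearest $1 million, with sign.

+$255 million

MPC = 1 − MPS = 1 − 0.14 = 0.86.
Spending multiplier = 1/(1 − c + m) = 1/(1 − 0.86 + 0.17) = 1/0.31 ≈ 3.226.
Need ΔY = +$824 million, so ΔG = ΔY/k = (+$824 million) × 0.31 ≈ +$255 million.
The government should increase government spending by $255 million.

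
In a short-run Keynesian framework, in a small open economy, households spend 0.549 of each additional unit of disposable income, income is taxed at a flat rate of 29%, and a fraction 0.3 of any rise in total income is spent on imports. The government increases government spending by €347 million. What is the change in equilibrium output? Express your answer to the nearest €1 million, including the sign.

Government-spending multiplier = 1/(1 − c(1−t) + m) = 1/(1 − 0.549×0.71 + 0.3) = 1/0.91021 ≈ 1.099.
ΔY = k × ΔG = (+€347 million) / 0.91021 ≈ +€381 million.

+€381 million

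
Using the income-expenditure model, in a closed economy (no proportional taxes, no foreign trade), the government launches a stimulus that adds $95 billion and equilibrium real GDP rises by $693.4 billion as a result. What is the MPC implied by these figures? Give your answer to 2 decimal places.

0.86

Implied spending multiplier k = ΔY/ΔG = 693.4/95 ≈ 7.2989.
Since k = 1/(1 − MPC), MPC = 1 − 1/k = 1 − ΔG/ΔY = 1 − 95/693.4 ≈ 0.86.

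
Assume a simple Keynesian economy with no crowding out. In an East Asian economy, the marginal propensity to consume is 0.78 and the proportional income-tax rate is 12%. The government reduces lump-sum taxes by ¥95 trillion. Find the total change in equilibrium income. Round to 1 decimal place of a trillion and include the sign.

A lump-sum tax change of −¥95 trillion shifts disposable income by +¥95 trillion; first-round consumption changes by −c × ΔT = −0.78 × (−¥95 trillion) = +¥74.1 trillion.
Expenditure multiplier = 1/(1 − c(1−t)) = 1/(1 − 0.78×0.88) = 1/0.3136 ≈ 3.189.
The tax multiplier is −c × k ≈ −2.487, so ΔY = k × (−c·ΔT) = (+¥74.1 trillion) / 0.3136 ≈ +¥236.3 trillion.

+¥236.3 trillion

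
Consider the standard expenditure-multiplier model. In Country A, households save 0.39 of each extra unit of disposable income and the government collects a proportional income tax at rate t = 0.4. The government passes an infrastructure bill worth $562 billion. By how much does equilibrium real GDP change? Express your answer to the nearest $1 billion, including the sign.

+$886 billion

MPC = 1 − MPS = 1 − 0.39 = 0.61.
Government-spending multiplier = 1/(1 − c(1−t)) = 1/(1 − 0.61×0.6) = 1/0.634 ≈ 1.577.
ΔY = k × ΔG = (+$562 billion) / 0.634 ≈ +$886 billion.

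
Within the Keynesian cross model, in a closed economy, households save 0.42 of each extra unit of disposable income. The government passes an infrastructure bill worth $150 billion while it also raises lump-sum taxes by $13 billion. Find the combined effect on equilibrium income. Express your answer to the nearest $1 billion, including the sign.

MPC = 1 − MPS = 1 − 0.42 = 0.58.
Expenditure multiplier = 1/(1 − MPC) = 1/(1 − 0.58) = 1/0.42 ≈ 2.381.
ΔG contributes k·ΔG = (+$150 billion) / 0.42 ≈ +$357.1 billion.
ΔT of +$13 billion changes first-round spending by −c·ΔT = −$7.54 billion, contributing k·(−c·ΔT) = (−$7.54 billion) / 0.42 ≈ −$18 billion.
Net ΔY = k(ΔG − c·ΔT) = (+$142.46 billion) / 0.42 ≈ +$339 billion.

+$339 billion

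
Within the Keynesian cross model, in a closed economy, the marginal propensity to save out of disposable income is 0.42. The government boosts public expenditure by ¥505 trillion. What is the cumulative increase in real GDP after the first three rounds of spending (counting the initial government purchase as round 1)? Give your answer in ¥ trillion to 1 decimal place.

¥967.8 trillion

MPC = 1 − MPS = 1 − 0.42 = 0.58.
Round 1 adds ΔG = ¥505 trillion; each later round is MPC = 0.58 times the previous.
After 3 rounds: 505 + 292.9 + 169.882 = ΔG·(1 − c^3)/(1 − c) = 505 × (1 − 0.195112)/0.42 ≈ ¥967.8 trillion.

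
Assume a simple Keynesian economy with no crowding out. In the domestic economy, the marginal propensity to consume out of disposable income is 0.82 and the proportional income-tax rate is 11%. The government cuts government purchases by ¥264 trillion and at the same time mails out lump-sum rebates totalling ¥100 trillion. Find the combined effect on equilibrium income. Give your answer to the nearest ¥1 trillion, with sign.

Expenditure multiplier = 1/(1 − c(1−t)) = 1/(1 − 0.82×0.89) = 1/0.2702 ≈ 3.701.
ΔG contributes k·ΔG = (−¥264 trillion) / 0.2702 ≈ −¥977.1 trillion.
ΔT of −¥100 trillion changes first-round spending by −c·ΔT = +¥82 trillion, contributing k·(−c·ΔT) = (+¥82 trillion) / 0.2702 ≈ +¥303.5 trillion.
Net ΔY = k(ΔG − c·ΔT) = (−¥182 trillion) / 0.2702 ≈ −¥674 trillion.

−¥674 trillion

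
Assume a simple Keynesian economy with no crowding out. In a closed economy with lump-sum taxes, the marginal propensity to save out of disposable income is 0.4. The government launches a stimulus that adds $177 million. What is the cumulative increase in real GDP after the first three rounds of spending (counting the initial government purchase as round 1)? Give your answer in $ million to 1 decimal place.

MPC = 1 − MPS = 1 − 0.4 = 0.6.
Round 1 adds ΔG = $177 million; each later round is MPC = 0.6 times the previous.
After 3 rounds: 177 + 106.2 + 63.72 = ΔG·(1 − c^3)/(1 − c) = 177 × (1 − 0.216)/0.4 ≈ $346.9 million.

$346.9 million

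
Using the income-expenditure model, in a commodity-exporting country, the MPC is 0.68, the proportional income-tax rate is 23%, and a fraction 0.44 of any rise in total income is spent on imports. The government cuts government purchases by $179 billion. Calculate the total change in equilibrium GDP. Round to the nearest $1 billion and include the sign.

−$195 billion

Government-spending multiplier = 1/(1 − c(1−t) + m) = 1/(1 − 0.68×0.77 + 0.44) = 1/0.9164 ≈ 1.091.
ΔY = k × ΔG = (−$179 billion) / 0.9164 ≈ −$195 billion.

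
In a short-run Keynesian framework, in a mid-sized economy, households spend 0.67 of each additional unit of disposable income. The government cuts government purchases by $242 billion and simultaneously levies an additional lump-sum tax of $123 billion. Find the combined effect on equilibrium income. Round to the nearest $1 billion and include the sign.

−$983 billion

Expenditure multiplier = 1/(1 − MPC) = 1/(1 − 0.67) = 1/0.33 ≈ 3.03.
ΔG contributes k·ΔG = (−$242 billion) / 0.33 ≈ −$733.3 billion.
ΔT of +$123 billion changes first-round spending by −c·ΔT = −$82.41 billion, contributing k·(−c·ΔT) = (−$82.41 billion) / 0.33 ≈ −$249.7 billion.
Net ΔY = k(ΔG − c·ΔT) = (−$324.41 billion) / 0.33 ≈ −$983 billion.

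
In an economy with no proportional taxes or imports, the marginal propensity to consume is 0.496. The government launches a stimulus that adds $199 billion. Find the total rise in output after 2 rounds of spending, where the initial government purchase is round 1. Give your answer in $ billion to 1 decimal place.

$297.7 billion

Round 1 adds ΔG = $199 billion; each later round is MPC = 0.496 times the previous.
After 2 rounds: 199 + 98.704 = ΔG·(1 − c^2)/(1 − c) = 199 × (1 − 0.246016)/0.504 ≈ $297.7 billion.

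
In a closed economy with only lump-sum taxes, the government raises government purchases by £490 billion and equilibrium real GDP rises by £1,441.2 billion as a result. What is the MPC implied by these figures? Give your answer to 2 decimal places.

Implied spending multiplier k = ΔY/ΔG = 1,441.2/490 ≈ 2.9412.
Since k = 1/(1 − MPC), MPC = 1 − 1/k = 1 − ΔG/ΔY = 1 − 490/1,441.2 ≈ 0.66.

0.66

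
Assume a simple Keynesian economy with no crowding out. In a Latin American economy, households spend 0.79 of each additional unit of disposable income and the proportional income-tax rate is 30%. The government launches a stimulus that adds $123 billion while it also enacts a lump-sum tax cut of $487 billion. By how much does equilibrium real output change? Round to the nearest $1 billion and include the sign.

Expenditure multiplier = 1/(1 − c(1−t)) = 1/(1 − 0.79×0.7) = 1/0.447 ≈ 2.237.
ΔG contributes k·ΔG = (+$123 billion) / 0.447 ≈ +$275.2 billion.
ΔT of −$487 billion changes first-round spending by −c·ΔT = +$384.73 billion, contributing k·(−c·ΔT) = (+$384.73 billion) / 0.447 ≈ +$860.7 billion.
Net ΔY = k(ΔG − c·ΔT) = (+$507.73 billion) / 0.447 ≈ +$1,136 billion.

+$1,136 billion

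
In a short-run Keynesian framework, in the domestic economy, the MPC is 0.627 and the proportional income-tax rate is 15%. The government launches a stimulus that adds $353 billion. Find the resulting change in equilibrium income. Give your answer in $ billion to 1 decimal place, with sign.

Expenditure multiplier = 1/(1 − c(1−t)) = 1/(1 − 0.627×0.85) = 1/0.46705 ≈ 2.141.
ΔY = k × ΔG = (+$353 billion) / 0.46705 ≈ +$755.8 billion.

+$755.8 billion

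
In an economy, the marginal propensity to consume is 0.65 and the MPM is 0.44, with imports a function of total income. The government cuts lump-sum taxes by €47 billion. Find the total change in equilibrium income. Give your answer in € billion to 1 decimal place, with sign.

+€38.7 billion

A lump-sum tax change of −€47 billion shifts disposable income by +€47 billion; first-round consumption changes by −c × ΔT = −0.65 × (−€47 billion) = +€30.55 billion.
Expenditure multiplier = 1/(1 − c + m) = 1/(1 − 0.65 + 0.44) = 1/0.79 ≈ 1.266.
The tax multiplier is −c × k ≈ −0.823, so ΔY = k × (−c·ΔT) = (+€30.55 billion) / 0.79 ≈ +€38.7 billion.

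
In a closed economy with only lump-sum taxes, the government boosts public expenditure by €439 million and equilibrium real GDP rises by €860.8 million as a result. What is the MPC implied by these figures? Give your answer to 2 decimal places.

0.49

Implied spending multiplier k = ΔY/ΔG = 860.8/439 ≈ 1.9608.
Since k = 1/(1 − MPC), MPC = 1 − 1/k = 1 − ΔG/ΔY = 1 − 439/860.8 ≈ 0.49.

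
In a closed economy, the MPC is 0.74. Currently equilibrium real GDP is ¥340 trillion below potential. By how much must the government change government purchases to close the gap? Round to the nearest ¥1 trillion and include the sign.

Spending multiplier = 1/(1 − MPC) = 1/(1 − 0.74) = 1/0.26 ≈ 3.846.
Need ΔY = +¥340 trillion, so ΔG = ΔY/k = (+¥340 trillion) × 0.26 ≈ +¥88 trillion.
The government should increase government purchases by ¥88 trillion.

+¥88 trillion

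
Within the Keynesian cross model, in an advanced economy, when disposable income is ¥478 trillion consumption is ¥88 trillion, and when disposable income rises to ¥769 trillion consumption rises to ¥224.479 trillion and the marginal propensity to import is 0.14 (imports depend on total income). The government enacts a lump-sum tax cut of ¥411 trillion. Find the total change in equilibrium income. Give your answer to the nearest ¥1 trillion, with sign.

MPC = ΔC/ΔYd = (224.479 − 88)/(769 − 478) = 136.479/291 = 0.469.
A lump-sum tax change of −¥411 trillion shifts disposable income by +¥411 trillion; first-round consumption changes by −c × ΔT = −0.469 × (−¥411 trillion) = +¥192.759 trillion.
Expenditure multiplier = 1/(1 − c + m) = 1/(1 − 0.469 + 0.14) = 1/0.671 ≈ 1.49.
The tax multiplier is −c × k ≈ −0.699, so ΔY = k × (−c·ΔT) = (+¥192.759 trillion) / 0.671 ≈ +¥287 trillion.

+¥287 trillion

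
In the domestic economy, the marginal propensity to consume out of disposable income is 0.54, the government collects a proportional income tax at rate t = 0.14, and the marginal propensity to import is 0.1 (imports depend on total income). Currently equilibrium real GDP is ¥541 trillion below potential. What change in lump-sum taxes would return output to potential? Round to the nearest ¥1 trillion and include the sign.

−¥637 trillion

Spending multiplier = 1/(1 − c(1−t) + m) = 1/(1 − 0.54×0.86 + 0.1) = 1/0.6356 ≈ 1.573.
Tax multiplier = −c·k = −0.54/0.6356 ≈ −0.85. Need ΔY = +¥541 trillion, so ΔT = ΔY/(−c·k) = −(+¥541 trillion) × 0.6356 / 0.54 ≈ −¥637 trillion.
The government should cut lump-sum taxes by ¥637 trillion.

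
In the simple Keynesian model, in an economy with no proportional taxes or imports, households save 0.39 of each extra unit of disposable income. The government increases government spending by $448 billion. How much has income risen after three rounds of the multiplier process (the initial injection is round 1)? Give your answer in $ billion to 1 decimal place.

MPC = 1 − MPS = 1 − 0.39 = 0.61.
Round 1 adds ΔG = $448 billion; each later round is MPC = 0.61 times the previous.
After 3 rounds: 448 + 273.28 + 166.7008 = ΔG·(1 − c^3)/(1 − c) = 448 × (1 − 0.226981)/0.39 ≈ $888 billion.

$888.0 billion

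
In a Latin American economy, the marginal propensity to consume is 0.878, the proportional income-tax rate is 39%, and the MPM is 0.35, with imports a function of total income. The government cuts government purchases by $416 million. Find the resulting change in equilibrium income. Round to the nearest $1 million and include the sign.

Government-spending multiplier = 1/(1 − c(1−t) + m) = 1/(1 − 0.878×0.61 + 0.35) = 1/0.81442 ≈ 1.228.
ΔY = k × ΔG = (−$416 million) / 0.81442 ≈ −$511 million.

−$511 million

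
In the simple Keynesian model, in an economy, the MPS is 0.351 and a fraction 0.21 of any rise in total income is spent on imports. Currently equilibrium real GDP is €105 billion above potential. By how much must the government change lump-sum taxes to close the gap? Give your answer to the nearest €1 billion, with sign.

+€91 billion

MPC = 1 − MPS = 1 − 0.351 = 0.649.
Spending multiplier = 1/(1 − c + m) = 1/(1 − 0.649 + 0.21) = 1/0.561 ≈ 1.783.
Tax multiplier = −c·k = −0.649/0.561 ≈ −1.157. Need ΔY = −€105 billion, so ΔT = ΔY/(−c·k) = −(−€105 billion) × 0.561 / 0.649 ≈ +€91 billion.
The government should raise lump-sum taxes by €91 billion.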